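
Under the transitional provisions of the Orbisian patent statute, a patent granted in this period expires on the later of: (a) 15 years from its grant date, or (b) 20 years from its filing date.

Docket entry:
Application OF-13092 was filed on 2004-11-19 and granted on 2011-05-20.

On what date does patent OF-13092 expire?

(a) grant + 15 years → 20 May 2026.
(b) filing + 20 years → 19 November 2024.
Later of the two: 20 May 2026.

May 20, 2026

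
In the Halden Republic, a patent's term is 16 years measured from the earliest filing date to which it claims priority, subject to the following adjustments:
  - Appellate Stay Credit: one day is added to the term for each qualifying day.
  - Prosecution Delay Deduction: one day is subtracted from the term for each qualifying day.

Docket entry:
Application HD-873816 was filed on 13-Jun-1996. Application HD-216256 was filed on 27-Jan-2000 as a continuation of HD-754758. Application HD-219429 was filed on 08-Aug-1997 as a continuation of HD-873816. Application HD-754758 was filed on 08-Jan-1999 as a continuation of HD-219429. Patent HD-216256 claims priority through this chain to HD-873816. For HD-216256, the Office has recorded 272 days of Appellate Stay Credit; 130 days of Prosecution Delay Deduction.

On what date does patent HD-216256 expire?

2012-11-02

Earliest priority filing: 13 June 1996.
Base term: 13 June 1996 + 16 years → 13 June 2012.
Appellate Stay Credit: +272 days → 12 March 2013.
Prosecution Delay Deduction: −130 days → 2 November 2012.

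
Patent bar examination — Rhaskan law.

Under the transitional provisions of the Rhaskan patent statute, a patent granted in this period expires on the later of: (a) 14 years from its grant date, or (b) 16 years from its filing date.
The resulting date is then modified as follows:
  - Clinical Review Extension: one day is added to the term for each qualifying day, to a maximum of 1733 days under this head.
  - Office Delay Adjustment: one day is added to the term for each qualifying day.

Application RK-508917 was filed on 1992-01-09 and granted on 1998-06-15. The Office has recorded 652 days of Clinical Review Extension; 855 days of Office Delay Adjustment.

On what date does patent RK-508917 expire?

2016-07-31

(a) grant + 14 years → 15 June 2012.
(b) filing + 16 years → 9 January 2008.
Later of the two: 15 June 2012.
Clinical Review Extension: 652 days (within the 1733-day cap) → +652 days → 29 March 2014.
Office Delay Adjustment: +855 days → 31 July 2016.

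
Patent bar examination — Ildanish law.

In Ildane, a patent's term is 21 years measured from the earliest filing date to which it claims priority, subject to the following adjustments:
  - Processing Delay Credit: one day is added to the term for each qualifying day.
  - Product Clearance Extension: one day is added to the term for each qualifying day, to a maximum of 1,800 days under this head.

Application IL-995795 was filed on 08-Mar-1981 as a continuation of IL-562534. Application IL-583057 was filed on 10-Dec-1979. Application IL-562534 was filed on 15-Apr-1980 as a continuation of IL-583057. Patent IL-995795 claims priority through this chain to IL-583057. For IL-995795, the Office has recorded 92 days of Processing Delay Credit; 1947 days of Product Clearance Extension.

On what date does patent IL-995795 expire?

2006-02-14

Earliest priority filing: 10 December 1979.
Base term: 10 December 1979 + 21 years → 10 December 2000.
Processing Delay Credit: +92 days → 12 March 2001.
Product Clearance Extension: 1947 days claimed exceeds the 1800-day cap, so +1800 days → 14 February 2006.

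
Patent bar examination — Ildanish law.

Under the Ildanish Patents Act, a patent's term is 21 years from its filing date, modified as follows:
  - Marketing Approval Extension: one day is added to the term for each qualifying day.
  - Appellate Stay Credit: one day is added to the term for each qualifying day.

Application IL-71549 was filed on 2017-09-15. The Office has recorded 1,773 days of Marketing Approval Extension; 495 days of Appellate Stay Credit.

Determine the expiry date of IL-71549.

Base term: filing date + 21 years → 15 September 2038.
Marketing Approval Extension: +1773 days → 24 July 2043.
Appellate Stay Credit: +495 days → 30 November 2044.

2044-11-30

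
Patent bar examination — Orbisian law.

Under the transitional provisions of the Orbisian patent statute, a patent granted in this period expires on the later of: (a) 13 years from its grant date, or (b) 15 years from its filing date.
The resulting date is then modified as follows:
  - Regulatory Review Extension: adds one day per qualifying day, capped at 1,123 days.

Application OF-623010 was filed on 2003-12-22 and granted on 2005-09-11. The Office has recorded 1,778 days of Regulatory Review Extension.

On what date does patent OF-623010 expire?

January 18, 2022

(a) grant + 13 years → 11 September 2018.
(b) filing + 15 years → 22 December 2018.
Later of the two: 22 December 2018.
Regulatory Review Extension: 1778 days claimed exceeds the 1123-day cap, so +1123 days → 18 January 2022.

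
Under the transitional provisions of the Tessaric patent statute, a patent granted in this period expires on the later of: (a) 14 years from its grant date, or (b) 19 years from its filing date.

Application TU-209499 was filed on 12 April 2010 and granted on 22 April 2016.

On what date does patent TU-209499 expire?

(a) grant + 14 years → 22 April 2030.
(b) filing + 19 years → 12 April 2029.
Later of the two: 22 April 2030.

April 22, 2030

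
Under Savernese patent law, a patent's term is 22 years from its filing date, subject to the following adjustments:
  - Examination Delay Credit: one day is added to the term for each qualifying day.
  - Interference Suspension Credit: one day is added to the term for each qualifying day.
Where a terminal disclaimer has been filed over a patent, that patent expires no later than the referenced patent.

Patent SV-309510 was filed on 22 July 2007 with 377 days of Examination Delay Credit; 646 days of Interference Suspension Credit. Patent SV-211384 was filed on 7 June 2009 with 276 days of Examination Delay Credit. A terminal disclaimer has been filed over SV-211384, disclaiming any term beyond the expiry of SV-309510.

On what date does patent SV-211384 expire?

March 9, 2032

Natural term of SV-211384:
  Base: filing + 22 years → 7 June 2031.
  Examination Delay Credit: +276 days → 9 March 2032.
Expiry of referenced patent SV-309510:
  Base: filing + 22 years → 22 July 2029.
  Examination Delay Credit: +377 days → 3 August 2030.
  Interference Suspension Credit: +646 days → 10 May 2032.
Terminal disclaimer: SV-211384 expires on the earlier of 9 March 2032 and 10 May 2032.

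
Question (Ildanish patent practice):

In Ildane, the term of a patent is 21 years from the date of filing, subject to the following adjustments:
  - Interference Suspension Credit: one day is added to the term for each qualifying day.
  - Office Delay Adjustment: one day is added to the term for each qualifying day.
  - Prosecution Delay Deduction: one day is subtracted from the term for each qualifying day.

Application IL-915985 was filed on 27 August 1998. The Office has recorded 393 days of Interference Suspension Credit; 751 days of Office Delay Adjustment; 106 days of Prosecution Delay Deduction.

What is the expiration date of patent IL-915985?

Base term: filing date + 21 years → 27 August 2019.
Interference Suspension Credit: +393 days → 23 September 2020.
Office Delay Adjustment: +751 days → 14 October 2022.
Prosecution Delay Deduction: −106 days → 30 June 2022.

June 30, 2022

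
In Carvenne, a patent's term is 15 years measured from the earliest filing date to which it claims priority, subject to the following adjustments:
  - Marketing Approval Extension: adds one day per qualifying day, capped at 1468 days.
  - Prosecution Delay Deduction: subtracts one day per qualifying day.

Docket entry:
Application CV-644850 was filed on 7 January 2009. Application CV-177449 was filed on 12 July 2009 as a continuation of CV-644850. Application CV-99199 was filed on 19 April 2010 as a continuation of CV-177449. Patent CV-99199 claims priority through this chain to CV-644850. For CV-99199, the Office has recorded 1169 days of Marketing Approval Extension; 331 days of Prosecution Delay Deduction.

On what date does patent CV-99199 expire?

Earliest priority filing: 7 January 2009.
Base term: 7 January 2009 + 15 years → 7 January 2024.
Marketing Approval Extension: 1169 days (within the 1468-day cap) → +1169 days → 21 March 2027.
Prosecution Delay Deduction: −331 days → 24 April 2026.

2026-04-24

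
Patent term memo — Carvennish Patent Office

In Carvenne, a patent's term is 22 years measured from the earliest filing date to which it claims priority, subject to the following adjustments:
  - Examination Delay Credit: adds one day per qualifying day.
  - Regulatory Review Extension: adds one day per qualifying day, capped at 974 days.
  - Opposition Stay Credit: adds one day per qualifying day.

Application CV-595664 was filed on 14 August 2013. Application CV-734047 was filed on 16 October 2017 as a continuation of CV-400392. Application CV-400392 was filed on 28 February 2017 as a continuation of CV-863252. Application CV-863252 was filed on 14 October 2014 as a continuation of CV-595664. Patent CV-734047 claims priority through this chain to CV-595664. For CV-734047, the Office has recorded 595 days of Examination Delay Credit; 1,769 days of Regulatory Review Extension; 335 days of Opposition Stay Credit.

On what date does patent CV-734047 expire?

Earliest priority filing: 14 August 2013.
Base term: 14 August 2013 + 22 years → 14 August 2035.
Examination Delay Credit: +595 days → 31 March 2037.
Regulatory Review Extension: 1769 days claimed exceeds the 974-day cap, so +974 days → 30 November 2039.
Opposition Stay Credit: +335 days → 30 October 2040.

2040-10-30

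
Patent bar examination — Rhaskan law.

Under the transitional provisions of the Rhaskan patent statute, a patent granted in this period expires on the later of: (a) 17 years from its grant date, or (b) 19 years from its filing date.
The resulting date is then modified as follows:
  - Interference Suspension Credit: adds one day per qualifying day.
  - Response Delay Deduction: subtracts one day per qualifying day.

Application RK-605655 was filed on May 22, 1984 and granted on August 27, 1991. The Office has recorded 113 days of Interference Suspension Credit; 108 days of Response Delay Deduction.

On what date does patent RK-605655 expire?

(a) grant + 17 years → 27 August 2008.
(b) filing + 19 years → 22 May 2003.
Later of the two: 27 August 2008.
Interference Suspension Credit: +113 days → 18 December 2008.
Response Delay Deduction: −108 days → 1 September 2008.

September 1, 2008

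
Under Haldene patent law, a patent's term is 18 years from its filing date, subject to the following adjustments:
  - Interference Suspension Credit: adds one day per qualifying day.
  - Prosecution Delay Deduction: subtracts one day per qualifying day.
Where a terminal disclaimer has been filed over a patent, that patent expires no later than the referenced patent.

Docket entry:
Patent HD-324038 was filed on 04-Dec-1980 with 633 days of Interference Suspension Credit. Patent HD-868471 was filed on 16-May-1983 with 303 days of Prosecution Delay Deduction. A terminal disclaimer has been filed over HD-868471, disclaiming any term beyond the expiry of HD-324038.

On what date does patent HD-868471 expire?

July 17, 2000

Natural term of HD-868471:
  Base: filing + 18 years → 16 May 2001.
  Prosecution Delay Deduction: −303 days → 17 July 2000.
Expiry of referenced patent HD-324038:
  Base: filing + 18 years → 4 December 1998.
  Interference Suspension Credit: +633 days → 28 August 2000.
Terminal disclaimer: HD-868471 expires on the earlier of 17 July 2000 and 28 August 2000.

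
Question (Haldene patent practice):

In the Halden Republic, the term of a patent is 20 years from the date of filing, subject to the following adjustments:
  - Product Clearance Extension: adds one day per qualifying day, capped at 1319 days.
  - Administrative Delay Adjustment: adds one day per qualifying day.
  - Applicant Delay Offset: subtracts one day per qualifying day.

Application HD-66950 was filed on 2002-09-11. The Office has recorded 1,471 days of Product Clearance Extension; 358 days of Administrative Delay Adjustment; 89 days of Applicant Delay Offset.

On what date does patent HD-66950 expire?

Base term: filing date + 20 years → 11 September 2022.
Product Clearance Extension: 1471 days claimed exceeds the 1319-day cap, so +1319 days → 22 April 2026.
Administrative Delay Adjustment: +358 days → 15 April 2027.
Applicant Delay Offset: −89 days → 16 January 2027.

2027-01-16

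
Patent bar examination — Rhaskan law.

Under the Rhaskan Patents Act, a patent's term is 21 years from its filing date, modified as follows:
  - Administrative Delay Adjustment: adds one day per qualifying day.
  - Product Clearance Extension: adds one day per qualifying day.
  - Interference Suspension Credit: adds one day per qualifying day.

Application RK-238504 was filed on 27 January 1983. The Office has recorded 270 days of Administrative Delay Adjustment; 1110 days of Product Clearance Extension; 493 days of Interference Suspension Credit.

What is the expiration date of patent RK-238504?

March 14, 2009

Base term: filing date + 21 years → 27 January 2004.
Administrative Delay Adjustment: +270 days → 23 October 2004.
Product Clearance Extension: +1110 days → 7 November 2007.
Interference Suspension Credit: +493 days → 14 March 2009.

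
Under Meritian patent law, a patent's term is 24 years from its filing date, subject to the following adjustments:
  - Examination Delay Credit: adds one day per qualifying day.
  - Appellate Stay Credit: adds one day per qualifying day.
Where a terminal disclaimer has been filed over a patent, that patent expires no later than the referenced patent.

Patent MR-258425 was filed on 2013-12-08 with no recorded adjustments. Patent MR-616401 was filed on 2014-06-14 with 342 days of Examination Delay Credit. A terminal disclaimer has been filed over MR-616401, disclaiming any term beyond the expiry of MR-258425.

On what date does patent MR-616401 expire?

December 8, 2037

Natural term of MR-616401:
  Base: filing + 24 years → 14 June 2038.
  Examination Delay Credit: +342 days → 22 May 2039.
Expiry of referenced patent MR-258425:
  Base: filing + 24 years → 8 December 2037.
Terminal disclaimer: MR-616401 expires on the earlier of 22 May 2039 and 8 December 2037.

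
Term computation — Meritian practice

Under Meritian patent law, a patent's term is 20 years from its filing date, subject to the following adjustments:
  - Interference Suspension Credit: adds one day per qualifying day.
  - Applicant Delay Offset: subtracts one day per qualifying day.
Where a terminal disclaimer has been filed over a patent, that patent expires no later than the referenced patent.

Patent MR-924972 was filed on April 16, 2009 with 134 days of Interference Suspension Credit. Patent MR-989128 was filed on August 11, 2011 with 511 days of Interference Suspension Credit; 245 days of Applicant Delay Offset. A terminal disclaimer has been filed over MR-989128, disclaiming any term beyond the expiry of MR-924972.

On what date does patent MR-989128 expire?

Natural term of MR-989128:
  Base: filing + 20 years → 11 August 2031.
  Interference Suspension Credit: +511 days → 3 January 2033.
  Applicant Delay Offset: −245 days → 3 May 2032.
Expiry of referenced patent MR-924972:
  Base: filing + 20 years → 16 April 2029.
  Interference Suspension Credit: +134 days → 28 August 2029.
Terminal disclaimer: MR-989128 expires on the earlier of 3 May 2032 and 28 August 2029.

August 28, 2029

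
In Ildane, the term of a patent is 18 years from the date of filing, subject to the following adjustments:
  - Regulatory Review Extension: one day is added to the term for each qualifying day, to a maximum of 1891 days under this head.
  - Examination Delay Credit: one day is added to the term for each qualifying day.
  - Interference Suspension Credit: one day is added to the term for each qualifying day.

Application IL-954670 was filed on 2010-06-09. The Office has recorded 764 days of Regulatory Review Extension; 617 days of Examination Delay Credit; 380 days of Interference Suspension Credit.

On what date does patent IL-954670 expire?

2033-04-05

Base term: filing date + 18 years → 9 June 2028.
Regulatory Review Extension: 764 days (within the 1891-day cap) → +764 days → 13 July 2030.
Examination Delay Credit: +617 days → 21 March 2032.
Interference Suspension Credit: +380 days → 5 April 2033.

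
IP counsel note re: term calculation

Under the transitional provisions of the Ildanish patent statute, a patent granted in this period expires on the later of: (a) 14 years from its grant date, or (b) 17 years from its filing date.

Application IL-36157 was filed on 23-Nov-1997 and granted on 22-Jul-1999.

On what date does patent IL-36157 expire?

(a) grant + 14 years → 22 July 2013.
(b) filing + 17 years → 23 November 2014.
Later of the two: 23 November 2014.

November 23, 2014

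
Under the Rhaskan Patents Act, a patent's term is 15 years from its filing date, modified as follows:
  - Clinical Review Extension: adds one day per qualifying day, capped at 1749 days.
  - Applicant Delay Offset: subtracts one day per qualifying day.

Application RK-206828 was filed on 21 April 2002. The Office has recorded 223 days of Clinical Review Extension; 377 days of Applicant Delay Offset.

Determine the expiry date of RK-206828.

2016-11-18

Base term: filing date + 15 years → 21 April 2017.
Clinical Review Extension: 223 days (within the 1749-day cap) → +223 days → 30 November 2017.
Applicant Delay Offset: −377 days → 18 November 2016.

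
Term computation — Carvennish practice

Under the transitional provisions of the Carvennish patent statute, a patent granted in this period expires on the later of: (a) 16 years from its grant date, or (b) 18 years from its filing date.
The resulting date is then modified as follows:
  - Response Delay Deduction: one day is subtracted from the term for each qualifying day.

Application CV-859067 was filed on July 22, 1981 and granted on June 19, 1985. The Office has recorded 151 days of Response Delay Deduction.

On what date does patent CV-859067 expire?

January 19, 2001

(a) grant + 16 years → 19 June 2001.
(b) filing + 18 years → 22 July 1999.
Later of the two: 19 June 2001.
Response Delay Deduction: −151 days → 19 January 2001.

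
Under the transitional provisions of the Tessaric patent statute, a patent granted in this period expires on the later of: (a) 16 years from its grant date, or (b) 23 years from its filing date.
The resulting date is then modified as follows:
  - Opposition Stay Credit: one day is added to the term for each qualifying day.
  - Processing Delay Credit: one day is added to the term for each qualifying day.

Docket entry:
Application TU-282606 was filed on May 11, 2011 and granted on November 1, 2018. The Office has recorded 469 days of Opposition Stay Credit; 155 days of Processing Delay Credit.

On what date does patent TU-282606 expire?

2036-07-17

(a) grant + 16 years → 1 November 2034.
(b) filing + 23 years → 11 May 2034.
Later of the two: 1 November 2034.
Opposition Stay Credit: +469 days → 13 February 2036.
Processing Delay Credit: +155 days → 17 July 2036.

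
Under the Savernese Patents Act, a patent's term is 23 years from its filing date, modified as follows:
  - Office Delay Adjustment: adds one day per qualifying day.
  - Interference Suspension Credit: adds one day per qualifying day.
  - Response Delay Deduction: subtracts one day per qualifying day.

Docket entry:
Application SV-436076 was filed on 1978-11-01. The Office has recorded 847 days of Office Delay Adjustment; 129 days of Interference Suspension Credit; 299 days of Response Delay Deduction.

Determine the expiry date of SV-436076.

2003-09-09

Base term: filing date + 23 years → 1 November 2001.
Office Delay Adjustment: +847 days → 26 February 2004.
Interference Suspension Credit: +129 days → 4 July 2004.
Response Delay Deduction: −299 days → 9 September 2003.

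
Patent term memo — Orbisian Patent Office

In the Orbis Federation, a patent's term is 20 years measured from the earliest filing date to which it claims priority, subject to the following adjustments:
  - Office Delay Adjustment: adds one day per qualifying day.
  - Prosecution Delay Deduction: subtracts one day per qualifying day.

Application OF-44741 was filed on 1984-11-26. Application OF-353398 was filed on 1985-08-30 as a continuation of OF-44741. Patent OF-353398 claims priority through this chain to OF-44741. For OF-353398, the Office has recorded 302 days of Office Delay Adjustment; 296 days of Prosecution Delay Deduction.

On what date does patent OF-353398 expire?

Earliest priority filing: 26 November 1984.
Base term: 26 November 1984 + 20 years → 26 November 2004.
Office Delay Adjustment: +302 days → 24 September 2005.
Prosecution Delay Deduction: −296 days → 2 December 2004.

December 2, 2004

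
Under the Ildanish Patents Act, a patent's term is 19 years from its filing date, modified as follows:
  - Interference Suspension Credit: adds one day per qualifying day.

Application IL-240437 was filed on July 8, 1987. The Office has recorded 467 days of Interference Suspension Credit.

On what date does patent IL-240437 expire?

October 18, 2007

Base term: filing date + 19 years → 8 July 2006.
Interference Suspension Credit: +467 days → 18 October 2007.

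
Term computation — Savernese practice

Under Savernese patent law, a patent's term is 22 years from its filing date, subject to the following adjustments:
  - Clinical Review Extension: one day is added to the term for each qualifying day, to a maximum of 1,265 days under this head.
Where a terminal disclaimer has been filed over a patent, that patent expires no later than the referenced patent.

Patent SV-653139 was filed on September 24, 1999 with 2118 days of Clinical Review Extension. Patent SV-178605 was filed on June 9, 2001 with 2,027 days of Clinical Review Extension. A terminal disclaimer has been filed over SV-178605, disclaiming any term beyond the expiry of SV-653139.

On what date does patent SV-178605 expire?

March 12, 2025

Natural term of SV-178605:
  Base: filing + 22 years → 9 June 2023.
  Clinical Review Extension: 2027 days claimed exceeds the 1265-day cap, so +1265 days → 25 November 2026.
Expiry of referenced patent SV-653139:
  Base: filing + 22 years → 24 September 2021.
  Clinical Review Extension: 2118 days claimed exceeds the 1265-day cap, so +1265 days → 12 March 2025.
Terminal disclaimer: SV-178605 expires on the earlier of 25 November 2026 and 12 March 2025.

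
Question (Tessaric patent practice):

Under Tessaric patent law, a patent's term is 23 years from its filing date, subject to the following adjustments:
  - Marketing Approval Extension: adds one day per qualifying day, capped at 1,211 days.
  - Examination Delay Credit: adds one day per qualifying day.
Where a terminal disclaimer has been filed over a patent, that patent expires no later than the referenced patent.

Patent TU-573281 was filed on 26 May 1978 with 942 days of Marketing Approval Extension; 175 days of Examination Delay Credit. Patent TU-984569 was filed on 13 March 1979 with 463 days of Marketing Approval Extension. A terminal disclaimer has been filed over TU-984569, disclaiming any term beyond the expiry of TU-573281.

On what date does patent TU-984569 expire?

Natural term of TU-984569:
  Base: filing + 23 years → 13 March 2002.
  Marketing Approval Extension: 463 days (within the 1211-day cap) → +463 days → 19 June 2003.
Expiry of referenced patent TU-573281:
  Base: filing + 23 years → 26 May 2001.
  Marketing Approval Extension: 942 days (within the 1211-day cap) → +942 days → 24 December 2003.
  Examination Delay Credit: +175 days → 16 June 2004.
Terminal disclaimer: TU-984569 expires on the earlier of 19 June 2003 and 16 June 2004.

2003-06-19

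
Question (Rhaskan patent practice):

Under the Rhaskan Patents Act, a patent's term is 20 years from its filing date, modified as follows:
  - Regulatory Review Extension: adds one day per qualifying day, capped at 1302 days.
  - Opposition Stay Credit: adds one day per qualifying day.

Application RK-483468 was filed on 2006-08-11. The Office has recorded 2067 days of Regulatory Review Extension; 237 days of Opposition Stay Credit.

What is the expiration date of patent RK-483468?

October 28, 2030

Base term: filing date + 20 years → 11 August 2026.
Regulatory Review Extension: 2067 days claimed exceeds the 1302-day cap, so +1302 days → 5 March 2030.
Opposition Stay Credit: +237 days → 28 October 2030.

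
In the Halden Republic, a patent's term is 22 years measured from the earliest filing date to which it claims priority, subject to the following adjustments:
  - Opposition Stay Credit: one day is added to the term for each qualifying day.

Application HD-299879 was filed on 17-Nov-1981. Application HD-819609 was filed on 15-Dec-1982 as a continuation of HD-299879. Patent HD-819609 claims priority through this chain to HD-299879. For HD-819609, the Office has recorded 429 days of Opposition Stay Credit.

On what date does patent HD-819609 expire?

2005-01-19

Earliest priority filing: 17 November 1981.
Base term: 17 November 1981 + 22 years → 17 November 2003.
Opposition Stay Credit: +429 days → 19 January 2005.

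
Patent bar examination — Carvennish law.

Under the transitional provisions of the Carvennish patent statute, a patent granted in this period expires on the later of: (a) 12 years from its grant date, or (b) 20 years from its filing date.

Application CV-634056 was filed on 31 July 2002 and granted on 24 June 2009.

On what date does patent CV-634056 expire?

2022-07-31

(a) grant + 12 years → 24 June 2021.
(b) filing + 20 years → 31 July 2022.
Later of the two: 31 July 2022.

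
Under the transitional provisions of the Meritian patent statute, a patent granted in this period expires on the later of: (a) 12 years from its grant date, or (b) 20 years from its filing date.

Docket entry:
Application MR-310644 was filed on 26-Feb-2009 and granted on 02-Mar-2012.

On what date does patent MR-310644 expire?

(a) grant + 12 years → 2 March 2024.
(b) filing + 20 years → 26 February 2029.
Later of the two: 26 February 2029.

February 26, 2029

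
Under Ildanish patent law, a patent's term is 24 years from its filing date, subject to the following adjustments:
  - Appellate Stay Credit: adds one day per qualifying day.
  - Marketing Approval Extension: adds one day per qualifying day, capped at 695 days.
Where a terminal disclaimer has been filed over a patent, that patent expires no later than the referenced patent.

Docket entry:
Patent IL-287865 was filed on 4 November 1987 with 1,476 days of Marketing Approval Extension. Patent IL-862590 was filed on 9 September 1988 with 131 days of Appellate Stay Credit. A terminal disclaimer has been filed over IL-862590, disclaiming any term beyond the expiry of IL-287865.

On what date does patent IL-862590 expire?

Natural term of IL-862590:
  Base: filing + 24 years → 9 September 2012.
  Appellate Stay Credit: +131 days → 18 January 2013.
Expiry of referenced patent IL-287865:
  Base: filing + 24 years → 4 November 2011.
  Marketing Approval Extension: 1476 days claimed exceeds the 695-day cap, so +695 days → 29 September 2013.
Terminal disclaimer: IL-862590 expires on the earlier of 18 January 2013 and 29 September 2013.

January 18, 2013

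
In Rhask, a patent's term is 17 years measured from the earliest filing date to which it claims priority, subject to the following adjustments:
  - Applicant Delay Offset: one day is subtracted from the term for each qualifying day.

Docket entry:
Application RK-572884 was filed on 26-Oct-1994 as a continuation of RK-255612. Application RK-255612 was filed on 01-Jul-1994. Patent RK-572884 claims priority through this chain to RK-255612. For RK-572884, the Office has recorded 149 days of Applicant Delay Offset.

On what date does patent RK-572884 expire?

2011-02-02

Earliest priority filing: 1 July 1994.
Base term: 1 July 1994 + 17 years → 1 July 2011.
Applicant Delay Offset: −149 days → 2 February 2011.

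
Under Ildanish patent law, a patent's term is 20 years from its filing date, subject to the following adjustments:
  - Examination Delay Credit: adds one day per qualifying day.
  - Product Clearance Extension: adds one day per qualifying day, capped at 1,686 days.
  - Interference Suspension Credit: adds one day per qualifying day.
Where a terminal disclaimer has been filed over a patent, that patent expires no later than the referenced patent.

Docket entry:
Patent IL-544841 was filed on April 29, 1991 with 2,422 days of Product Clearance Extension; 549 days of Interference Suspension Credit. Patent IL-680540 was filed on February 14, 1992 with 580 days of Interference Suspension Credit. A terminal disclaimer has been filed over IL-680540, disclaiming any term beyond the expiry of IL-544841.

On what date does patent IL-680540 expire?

September 16, 2013

Natural term of IL-680540:
  Base: filing + 20 years → 14 February 2012.
  Interference Suspension Credit: +580 days → 16 September 2013.
Expiry of referenced patent IL-544841:
  Base: filing + 20 years → 29 April 2011.
  Product Clearance Extension: 2422 days claimed exceeds the 1686-day cap, so +1686 days → 10 December 2015.
  Interference Suspension Credit: +549 days → 11 June 2017.
Terminal disclaimer: IL-680540 expires on the earlier of 16 September 2013 and 11 June 2017.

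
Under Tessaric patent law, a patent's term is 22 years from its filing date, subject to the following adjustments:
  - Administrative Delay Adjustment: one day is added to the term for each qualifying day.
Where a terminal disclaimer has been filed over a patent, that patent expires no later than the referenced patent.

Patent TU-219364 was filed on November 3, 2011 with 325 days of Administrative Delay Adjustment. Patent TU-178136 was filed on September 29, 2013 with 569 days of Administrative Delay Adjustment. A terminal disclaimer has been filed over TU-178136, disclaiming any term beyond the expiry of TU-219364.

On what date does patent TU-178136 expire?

September 24, 2034

Natural term of TU-178136:
  Base: filing + 22 years → 29 September 2035.
  Administrative Delay Adjustment: +569 days → 20 April 2037.
Expiry of referenced patent TU-219364:
  Base: filing + 22 years → 3 November 2033.
  Administrative Delay Adjustment: +325 days → 24 September 2034.
Terminal disclaimer: TU-178136 expires on the earlier of 20 April 2037 and 24 September 2034.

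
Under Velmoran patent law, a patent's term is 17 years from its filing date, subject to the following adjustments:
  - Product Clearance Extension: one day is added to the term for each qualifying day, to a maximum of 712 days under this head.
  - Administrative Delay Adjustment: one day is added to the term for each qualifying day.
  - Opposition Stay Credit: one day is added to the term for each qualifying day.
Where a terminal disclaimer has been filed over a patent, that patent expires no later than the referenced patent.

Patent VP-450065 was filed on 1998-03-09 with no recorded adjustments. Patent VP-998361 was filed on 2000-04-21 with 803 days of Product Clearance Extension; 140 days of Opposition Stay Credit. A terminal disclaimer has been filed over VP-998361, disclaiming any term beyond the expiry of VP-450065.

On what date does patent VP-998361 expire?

March 9, 2015

Natural term of VP-998361:
  Base: filing + 17 years → 21 April 2017.
  Product Clearance Extension: 803 days claimed exceeds the 712-day cap, so +712 days → 3 April 2019.
  Opposition Stay Credit: +140 days → 21 August 2019.
Expiry of referenced patent VP-450065:
  Base: filing + 17 years → 9 March 2015.
Terminal disclaimer: VP-998361 expires on the earlier of 21 August 2019 and 9 March 2015.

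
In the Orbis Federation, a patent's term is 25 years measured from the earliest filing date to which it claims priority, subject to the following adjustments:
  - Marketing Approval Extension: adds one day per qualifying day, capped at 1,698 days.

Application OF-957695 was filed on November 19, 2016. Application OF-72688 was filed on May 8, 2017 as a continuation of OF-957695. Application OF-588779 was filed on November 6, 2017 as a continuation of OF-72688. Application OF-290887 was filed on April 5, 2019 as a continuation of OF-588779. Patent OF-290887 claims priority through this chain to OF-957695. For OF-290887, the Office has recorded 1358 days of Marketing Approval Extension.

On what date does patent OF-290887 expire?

2045-08-08

Earliest priority filing: 19 November 2016.
Base term: 19 November 2016 + 25 years → 19 November 2041.
Marketing Approval Extension: 1358 days (within the 1698-day cap) → +1358 days → 8 August 2045.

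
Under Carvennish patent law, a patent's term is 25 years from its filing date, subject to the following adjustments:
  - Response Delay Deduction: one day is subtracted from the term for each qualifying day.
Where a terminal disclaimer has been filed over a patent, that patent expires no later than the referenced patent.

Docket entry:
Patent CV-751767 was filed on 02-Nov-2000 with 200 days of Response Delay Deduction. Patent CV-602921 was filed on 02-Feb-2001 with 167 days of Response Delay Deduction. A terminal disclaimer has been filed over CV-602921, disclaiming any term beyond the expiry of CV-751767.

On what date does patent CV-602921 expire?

April 16, 2025

Natural term of CV-602921:
  Base: filing + 25 years → 2 February 2026.
  Response Delay Deduction: −167 days → 19 August 2025.
Expiry of referenced patent CV-751767:
  Base: filing + 25 years → 2 November 2025.
  Response Delay Deduction: −200 days → 16 April 2025.
Terminal disclaimer: CV-602921 expires on the earlier of 19 August 2025 and 16 April 2025.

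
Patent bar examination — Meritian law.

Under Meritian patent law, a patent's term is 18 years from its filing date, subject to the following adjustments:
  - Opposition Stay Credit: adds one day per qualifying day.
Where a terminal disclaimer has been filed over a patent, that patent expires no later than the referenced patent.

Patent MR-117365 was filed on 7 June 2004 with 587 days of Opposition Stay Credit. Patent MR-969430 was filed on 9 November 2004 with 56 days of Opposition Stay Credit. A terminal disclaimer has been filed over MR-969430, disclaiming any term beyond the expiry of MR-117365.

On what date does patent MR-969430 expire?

Natural term of MR-969430:
  Base: filing + 18 years → 9 November 2022.
  Opposition Stay Credit: +56 days → 4 January 2023.
Expiry of referenced patent MR-117365:
  Base: filing + 18 years → 7 June 2022.
  Opposition Stay Credit: +587 days → 15 January 2024.
Terminal disclaimer: MR-969430 expires on the earlier of 4 January 2023 and 15 January 2024.

January 4, 2023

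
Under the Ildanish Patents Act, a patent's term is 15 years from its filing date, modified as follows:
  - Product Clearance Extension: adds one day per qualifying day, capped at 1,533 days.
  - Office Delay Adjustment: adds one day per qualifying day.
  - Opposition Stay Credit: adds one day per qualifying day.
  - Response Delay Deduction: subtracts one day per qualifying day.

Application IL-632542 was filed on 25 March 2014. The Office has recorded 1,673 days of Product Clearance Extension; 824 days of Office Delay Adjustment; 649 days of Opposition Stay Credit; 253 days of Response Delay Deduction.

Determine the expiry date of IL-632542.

Base term: filing date + 15 years → 25 March 2029.
Product Clearance Extension: 1673 days claimed exceeds the 1533-day cap, so +1533 days → 5 June 2033.
Office Delay Adjustment: +824 days → 7 September 2035.
Opposition Stay Credit: +649 days → 17 June 2037.
Response Delay Deduction: −253 days → 7 October 2036.

2036-10-07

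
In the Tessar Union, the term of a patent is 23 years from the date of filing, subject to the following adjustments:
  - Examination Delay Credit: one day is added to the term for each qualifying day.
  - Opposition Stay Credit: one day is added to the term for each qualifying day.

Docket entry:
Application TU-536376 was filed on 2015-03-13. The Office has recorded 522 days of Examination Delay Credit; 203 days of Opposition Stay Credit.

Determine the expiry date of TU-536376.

Base term: filing date + 23 years → 13 March 2038.
Examination Delay Credit: +522 days → 17 August 2039.
Opposition Stay Credit: +203 days → 7 March 2040.

March 7, 2040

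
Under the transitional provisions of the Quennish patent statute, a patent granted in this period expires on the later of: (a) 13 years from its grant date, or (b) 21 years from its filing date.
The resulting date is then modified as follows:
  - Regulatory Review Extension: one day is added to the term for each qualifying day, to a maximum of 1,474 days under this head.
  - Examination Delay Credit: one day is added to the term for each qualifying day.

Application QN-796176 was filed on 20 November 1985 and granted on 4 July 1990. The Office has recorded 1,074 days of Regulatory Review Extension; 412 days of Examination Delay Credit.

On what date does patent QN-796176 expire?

2010-12-15

(a) grant + 13 years → 4 July 2003.
(b) filing + 21 years → 20 November 2006.
Later of the two: 20 November 2006.
Regulatory Review Extension: 1074 days (within the 1474-day cap) → +1074 days → 29 October 2009.
Examination Delay Credit: +412 days → 15 December 2010.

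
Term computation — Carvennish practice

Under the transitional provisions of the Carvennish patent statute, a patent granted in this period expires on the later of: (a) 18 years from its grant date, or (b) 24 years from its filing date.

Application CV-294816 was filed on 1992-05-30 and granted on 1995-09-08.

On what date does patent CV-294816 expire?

May 30, 2016

(a) grant + 18 years → 8 September 2013.
(b) filing + 24 years → 30 May 2016.
Later of the two: 30 May 2016.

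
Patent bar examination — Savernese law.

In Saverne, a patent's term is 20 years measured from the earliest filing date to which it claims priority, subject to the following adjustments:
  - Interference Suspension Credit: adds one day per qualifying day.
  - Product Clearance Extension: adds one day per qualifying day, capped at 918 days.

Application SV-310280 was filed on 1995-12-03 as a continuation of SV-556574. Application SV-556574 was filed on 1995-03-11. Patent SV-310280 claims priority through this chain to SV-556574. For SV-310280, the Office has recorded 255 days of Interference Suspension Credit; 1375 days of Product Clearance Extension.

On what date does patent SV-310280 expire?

2018-05-27

Earliest priority filing: 11 March 1995.
Base term: 11 March 1995 + 20 years → 11 March 2015.
Interference Suspension Credit: +255 days → 21 November 2015.
Product Clearance Extension: 1375 days claimed exceeds the 918-day cap, so +918 days → 27 May 2018.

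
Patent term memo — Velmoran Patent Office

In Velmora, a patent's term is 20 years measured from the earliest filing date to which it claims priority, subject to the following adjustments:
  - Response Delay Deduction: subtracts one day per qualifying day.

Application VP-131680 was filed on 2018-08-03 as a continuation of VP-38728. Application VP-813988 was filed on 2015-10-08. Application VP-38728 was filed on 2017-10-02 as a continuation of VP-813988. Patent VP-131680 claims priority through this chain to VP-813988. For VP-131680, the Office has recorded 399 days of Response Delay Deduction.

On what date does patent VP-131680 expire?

2034-09-04

Earliest priority filing: 8 October 2015.
Base term: 8 October 2015 + 20 years → 8 October 2035.
Response Delay Deduction: −399 days → 4 September 2034.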